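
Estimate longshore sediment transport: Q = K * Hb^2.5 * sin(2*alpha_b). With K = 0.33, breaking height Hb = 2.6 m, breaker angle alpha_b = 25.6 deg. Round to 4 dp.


Q = K * Hb^2.5 * sin(2 * alpha_b)
Hb^2.5 = 2.6^2.5 = 10.900172
sin(2 * 25.6) = sin(51.2) = 0.779338
Q = 0.33 * 10.900172 * 0.779338
Q = 2.8033 m^3/s

2.8033


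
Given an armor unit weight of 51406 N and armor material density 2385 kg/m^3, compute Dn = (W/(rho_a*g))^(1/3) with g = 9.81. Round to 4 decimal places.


V = W / (rho_a * g)
V = 51406 / (2385 * 9.81)
V = 51406 / 23396.85
V = 2.197133 m^3
Dn = V^(1/3) = 2.197133^(1/3)
Dn = 1.3000 m

1.3000


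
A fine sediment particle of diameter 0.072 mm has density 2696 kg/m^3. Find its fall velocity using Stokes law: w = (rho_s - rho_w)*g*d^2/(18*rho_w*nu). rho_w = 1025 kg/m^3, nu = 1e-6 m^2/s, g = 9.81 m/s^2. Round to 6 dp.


w = (rho_s - rho_w) * g * d^2 / (18 * rho_w * nu)
d = 0.072 mm = 0.000072 m
rho_s - rho_w = 2696 - 1025 = 1671
Numerator = 1671 * 9.81 * (0.000072)^2 = 0.000084978772
Denominator = 18 * 1025 * 1e-6 = 0.018450
w = 0.004606 m/s

0.004606


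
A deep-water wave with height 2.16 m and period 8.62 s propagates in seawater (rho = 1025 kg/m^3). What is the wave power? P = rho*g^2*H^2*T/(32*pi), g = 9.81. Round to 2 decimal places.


P = rho * g^2 * H^2 * T / (32 * pi)
P = 1025 * 9.81^2 * 2.16^2 * 8.62 / (32 * pi)
P = 1025 * 96.2361 * 4.6656 * 8.62 / 100.53096
P = 39461.79 W/m

39461.79


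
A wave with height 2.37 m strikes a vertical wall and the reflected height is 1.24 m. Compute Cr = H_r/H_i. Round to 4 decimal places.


Cr = H_r / H_i
Cr = 1.24 / 2.37
Cr = 0.5232

0.5232


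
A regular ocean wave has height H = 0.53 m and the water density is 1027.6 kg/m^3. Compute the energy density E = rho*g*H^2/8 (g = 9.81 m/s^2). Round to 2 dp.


E = (1/8) * rho * g * H^2
E = (1/8) * 1027.6 * 9.81 * 0.53^2
E = 0.125 * 1027.6 * 9.81 * 0.2809
E = 353.96 J/m^2

353.96


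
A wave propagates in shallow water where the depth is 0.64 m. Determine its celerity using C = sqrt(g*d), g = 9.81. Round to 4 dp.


Using the shallow-water approximation:
C = sqrt(g * d) = sqrt(9.81 * 0.64)
C = sqrt(6.2784)
C = 2.5057 m/s

2.5057


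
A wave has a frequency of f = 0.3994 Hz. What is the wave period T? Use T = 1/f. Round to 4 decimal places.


T = 1 / f
T = 1 / 0.3994
T = 2.5038 s

2.5038


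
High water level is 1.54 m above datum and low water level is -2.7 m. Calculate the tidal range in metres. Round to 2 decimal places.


Tidal range = High water - Low water
Tidal range = 1.54 - (-2.7)
Tidal range = 4.24 m

4.24


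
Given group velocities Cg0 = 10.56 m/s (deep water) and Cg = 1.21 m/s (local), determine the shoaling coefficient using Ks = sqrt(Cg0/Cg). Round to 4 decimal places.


Ks = sqrt(Cg0 / Cg)
Ks = sqrt(10.56 / 1.21)
Ks = sqrt(8.7273)
Ks = 2.9542

2.9542


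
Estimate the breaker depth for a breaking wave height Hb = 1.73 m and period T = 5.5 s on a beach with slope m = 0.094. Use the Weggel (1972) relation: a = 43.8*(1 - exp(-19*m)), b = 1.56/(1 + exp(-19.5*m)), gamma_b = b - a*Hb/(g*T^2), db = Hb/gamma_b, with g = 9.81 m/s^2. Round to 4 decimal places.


a = 43.8 * (1 - exp(-19 * m))
exp(-19 * 0.094) = exp(-1.7860) = 0.167629
a = 43.8 * (1 - 0.167629) = 36.457835
b = 1.56 / (1 + exp(-19.5 * m))
exp(-19.5 * 0.094) = exp(-1.8330) = 0.159933
b = 1.56 / (1 + 0.159933) = 1.344905
Hb / (g * T^2) = 1.73 / (9.81 * 5.5^2) = 1.73 / 296.7525 = 0.00582977
gamma_b = b - a * Hb/(g*T^2) = 1.344905 - 36.457835 * 0.00582977 = 1.132364
db = Hb / gamma_b = 1.73 / 1.132364
db = 1.5278 m

1.5278


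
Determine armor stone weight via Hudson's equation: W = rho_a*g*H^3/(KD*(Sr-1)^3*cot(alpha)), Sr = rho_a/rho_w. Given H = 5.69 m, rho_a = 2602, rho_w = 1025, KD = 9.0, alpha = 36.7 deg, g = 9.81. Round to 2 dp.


Sr = rho_a / rho_w = 2602 / 1025 = 2.538537
(Sr - 1) = 1.538537
(Sr - 1)^3 = 3.641862
cot(36.7) = 1 / tan(36.7) = 1 / 0.745377 = 1.341603
Numerator = 2602 * 9.81 * 5.69^3 = 4702329.9461
Denominator = 9.0 * 3.641862 * 1.341603 = 43.973394
W = 4702329.9461 / 43.973394
W = 106935.80 N

106935.80


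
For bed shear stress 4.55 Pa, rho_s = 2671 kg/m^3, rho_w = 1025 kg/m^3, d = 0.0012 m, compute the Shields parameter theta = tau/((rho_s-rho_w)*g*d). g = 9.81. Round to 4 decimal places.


theta = tau / ((rho_s - rho_w) * g * d)
rho_s - rho_w = 2671 - 1025 = 1646
Denominator = 1646 * 9.81 * 0.0012 = 19.376712
theta = 4.55 / 19.376712
theta = 0.2348

0.2348


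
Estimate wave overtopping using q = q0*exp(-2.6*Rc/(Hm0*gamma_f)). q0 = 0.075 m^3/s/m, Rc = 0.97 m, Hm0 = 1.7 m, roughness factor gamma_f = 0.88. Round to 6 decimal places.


q = q0 * exp(-2.6 * Rc / (Hm0 * gamma_f))
Exponent = -2.6 * 0.97 / (1.7 * 0.88)
= -2.6 * 0.97 / 1.4960
= -1.685829
exp(-1.685829) = 0.185291
q = 0.075 * 0.185291
q = 0.013897 m^3/s/m

0.013897


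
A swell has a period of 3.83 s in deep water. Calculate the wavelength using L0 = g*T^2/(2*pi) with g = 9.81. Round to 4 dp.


L0 = g * T^2 / (2 * pi)
L0 = 9.81 * 3.83^2 / (2 * pi)
L0 = 9.81 * 14.6689 / 6.28319
L0 = 143.9019 / 6.28319
L0 = 22.9027 m

22.9027


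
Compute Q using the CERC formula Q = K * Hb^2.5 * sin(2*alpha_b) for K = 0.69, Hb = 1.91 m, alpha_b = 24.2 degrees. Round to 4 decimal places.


Q = K * Hb^2.5 * sin(2 * alpha_b)
Hb^2.5 = 1.91^2.5 = 5.041775
sin(2 * 24.2) = sin(48.4) = 0.747798
Q = 0.69 * 5.041775 * 0.747798
Q = 2.6015 m^3/s

2.6015


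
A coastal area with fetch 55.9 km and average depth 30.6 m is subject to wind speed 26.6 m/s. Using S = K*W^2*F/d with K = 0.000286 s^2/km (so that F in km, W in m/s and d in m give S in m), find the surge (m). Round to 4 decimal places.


S = K * W^2 * F / d
W^2 = 26.6^2 = 707.56
S = 0.000286 * 707.56 * 55.9 / 30.6
Numerator = 0.000286 * 707.56 * 55.9 = 11.312045
S = 11.312045 / 30.6 = 0.3697 m

0.3697


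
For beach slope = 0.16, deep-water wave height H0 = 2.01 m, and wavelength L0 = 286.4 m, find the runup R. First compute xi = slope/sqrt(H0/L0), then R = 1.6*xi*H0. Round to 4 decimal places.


xi = slope / sqrt(H0/L0)
H0/L0 = 2.01/286.4 = 0.007018
sqrt(0.007018) = 0.083774
xi = 0.16 / 0.083774 = 1.909890
R = 1.6 * xi * H0 = 1.6 * 1.909890 * 2.01
R = 6.1422 m

6.1422


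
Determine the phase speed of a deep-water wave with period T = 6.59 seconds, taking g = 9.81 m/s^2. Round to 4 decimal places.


We use the deep-water celerity formula:
C = g * T / (2 * pi)
C = 9.81 * 6.59 / (2 * 3.14159...)
C = 64.647900 / 6.283185
C = 10.2890 m/s

10.2890


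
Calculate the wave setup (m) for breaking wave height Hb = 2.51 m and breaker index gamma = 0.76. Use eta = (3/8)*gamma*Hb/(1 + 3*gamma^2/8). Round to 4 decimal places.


eta = (3/8) * gamma * Hb / (1 + 3*gamma^2/8)
Numerator = (3/8) * 0.76 * 2.51 = 0.715350
Denominator = 1 + 3*0.76^2/8 = 1 + 0.216600 = 1.216600
eta = 0.715350 / 1.216600
eta = 0.5880 m

0.5880


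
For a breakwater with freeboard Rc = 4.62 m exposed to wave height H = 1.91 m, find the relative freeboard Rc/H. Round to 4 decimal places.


Relative freeboard = Rc / H
= 4.62 / 1.91
= 2.4188

2.4188


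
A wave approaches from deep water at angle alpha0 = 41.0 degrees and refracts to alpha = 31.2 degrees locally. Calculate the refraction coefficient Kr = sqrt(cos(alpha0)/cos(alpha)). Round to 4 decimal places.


Kr = sqrt(cos(alpha0) / cos(alpha))
cos(41.0) = 0.754710
cos(31.2) = 0.855364
Kr = sqrt(0.754710 / 0.855364)
Kr = sqrt(0.882325)
Kr = 0.9393

0.9393


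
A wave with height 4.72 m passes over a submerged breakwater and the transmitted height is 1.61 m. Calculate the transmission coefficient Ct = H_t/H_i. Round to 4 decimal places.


Ct = H_t / H_i
Ct = 1.61 / 4.72
Ct = 0.3411

0.3411


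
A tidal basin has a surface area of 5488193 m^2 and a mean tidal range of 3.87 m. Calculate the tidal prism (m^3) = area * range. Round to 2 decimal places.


Tidal prism = Area * Tidal range
P = 5488193 * 3.87
P = 21239306.91 m^3

21239306.91


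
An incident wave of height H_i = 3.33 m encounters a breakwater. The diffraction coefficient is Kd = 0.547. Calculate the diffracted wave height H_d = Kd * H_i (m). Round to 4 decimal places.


H_d = Kd * H_i
H_d = 0.547 * 3.33
H_d = 1.8215 m

1.8215


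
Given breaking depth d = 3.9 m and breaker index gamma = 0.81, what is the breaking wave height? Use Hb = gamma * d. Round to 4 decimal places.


Hb = gamma * d
Hb = 0.81 * 3.9
Hb = 3.1590 m

3.1590


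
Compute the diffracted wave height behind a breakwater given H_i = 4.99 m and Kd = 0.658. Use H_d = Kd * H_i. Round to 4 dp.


H_d = Kd * H_i
H_d = 0.658 * 4.99
H_d = 3.2834 m

3.2834


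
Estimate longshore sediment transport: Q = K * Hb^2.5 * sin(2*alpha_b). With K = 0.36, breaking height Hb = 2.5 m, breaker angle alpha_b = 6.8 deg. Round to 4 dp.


Q = K * Hb^2.5 * sin(2 * alpha_b)
Hb^2.5 = 2.5^2.5 = 9.882118
sin(2 * 6.8) = sin(13.6) = 0.235142
Q = 0.36 * 9.882118 * 0.235142
Q = 0.8365 m^3/s

0.8365


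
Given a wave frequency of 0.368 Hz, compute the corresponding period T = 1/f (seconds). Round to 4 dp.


T = 1 / f
T = 1 / 0.368
T = 2.7174 s

2.7174


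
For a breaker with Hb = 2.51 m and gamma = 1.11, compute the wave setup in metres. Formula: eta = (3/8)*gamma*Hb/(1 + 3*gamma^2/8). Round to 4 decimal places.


eta = (3/8) * gamma * Hb / (1 + 3*gamma^2/8)
Numerator = (3/8) * 1.11 * 2.51 = 1.044787
Denominator = 1 + 3*1.11^2/8 = 1 + 0.462038 = 1.462038
eta = 1.044787 / 1.462038
eta = 0.7146 m

0.7146


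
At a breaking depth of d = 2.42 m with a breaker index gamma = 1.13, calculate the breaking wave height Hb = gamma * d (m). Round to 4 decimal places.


Hb = gamma * d
Hb = 1.13 * 2.42
Hb = 2.7346 m

2.7346


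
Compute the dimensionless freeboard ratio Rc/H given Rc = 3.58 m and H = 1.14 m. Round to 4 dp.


Relative freeboard = Rc / H
= 3.58 / 1.14
= 3.1404

3.1404


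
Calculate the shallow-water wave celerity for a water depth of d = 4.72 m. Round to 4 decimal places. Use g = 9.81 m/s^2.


Using the shallow-water approximation:
C = sqrt(g * d) = sqrt(9.81 * 4.72)
C = sqrt(46.3032)
C = 6.8046 m/s

6.8046


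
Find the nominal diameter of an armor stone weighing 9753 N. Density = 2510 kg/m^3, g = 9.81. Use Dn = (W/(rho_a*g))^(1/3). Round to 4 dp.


V = W / (rho_a * g)
V = 9753 / (2510 * 9.81)
V = 9753 / 24623.10
V = 0.396091 m^3
Dn = V^(1/3) = 0.396091^(1/3)
Dn = 0.7344 m

0.7344


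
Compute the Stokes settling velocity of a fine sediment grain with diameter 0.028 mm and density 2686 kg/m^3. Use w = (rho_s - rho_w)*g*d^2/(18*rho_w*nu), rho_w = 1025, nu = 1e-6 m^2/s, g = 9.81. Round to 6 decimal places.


w = (rho_s - rho_w) * g * d^2 / (18 * rho_w * nu)
d = 0.028 mm = 0.000028 m
rho_s - rho_w = 2686 - 1025 = 1661
Numerator = 1661 * 9.81 * (0.000028)^2 = 0.000012774817
Denominator = 18 * 1025 * 1e-6 = 0.018450
w = 0.000692 m/s

0.000692


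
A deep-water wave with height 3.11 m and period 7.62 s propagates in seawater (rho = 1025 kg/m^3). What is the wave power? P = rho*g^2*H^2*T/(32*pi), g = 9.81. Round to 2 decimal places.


P = rho * g^2 * H^2 * T / (32 * pi)
P = 1025 * 9.81^2 * 3.11^2 * 7.62 / (32 * pi)
P = 1025 * 96.2361 * 9.6721 * 7.62 / 100.53096
P = 72316.56 W/m

72316.56


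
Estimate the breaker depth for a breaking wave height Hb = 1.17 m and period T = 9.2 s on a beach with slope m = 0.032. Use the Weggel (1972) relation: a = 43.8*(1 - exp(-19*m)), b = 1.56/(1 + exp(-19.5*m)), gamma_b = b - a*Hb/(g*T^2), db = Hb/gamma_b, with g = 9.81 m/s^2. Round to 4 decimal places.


a = 43.8 * (1 - exp(-19 * m))
exp(-19 * 0.032) = exp(-0.6080) = 0.544439
a = 43.8 * (1 - 0.544439) = 19.953587
b = 1.56 / (1 + exp(-19.5 * m))
exp(-19.5 * 0.032) = exp(-0.6240) = 0.535797
b = 1.56 / (1 + 0.535797) = 1.015759
Hb / (g * T^2) = 1.17 / (9.81 * 9.2^2) = 1.17 / 830.3184 = 0.00140910
gamma_b = b - a * Hb/(g*T^2) = 1.015759 - 19.953587 * 0.00140910 = 0.987643
db = Hb / gamma_b = 1.17 / 0.987643
db = 1.1846 m

1.1846


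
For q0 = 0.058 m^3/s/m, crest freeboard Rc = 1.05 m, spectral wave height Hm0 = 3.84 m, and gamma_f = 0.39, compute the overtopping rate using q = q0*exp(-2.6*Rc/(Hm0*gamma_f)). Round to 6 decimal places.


q = q0 * exp(-2.6 * Rc / (Hm0 * gamma_f))
Exponent = -2.6 * 1.05 / (3.84 * 0.39)
= -2.6 * 1.05 / 1.4976
= -1.822917
exp(-1.822917) = 0.161554
q = 0.058 * 0.161554
q = 0.009370 m^3/s/m

0.009370


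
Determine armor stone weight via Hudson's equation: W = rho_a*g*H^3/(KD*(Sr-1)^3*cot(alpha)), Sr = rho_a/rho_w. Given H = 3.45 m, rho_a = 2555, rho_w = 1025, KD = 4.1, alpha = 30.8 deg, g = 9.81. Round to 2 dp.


Sr = rho_a / rho_w = 2555 / 1025 = 2.492683
(Sr - 1) = 1.492683
(Sr - 1)^3 = 3.325850
cot(30.8) = 1 / tan(30.8) = 1 / 0.596120 = 1.677516
Numerator = 2555 * 9.81 * 3.45^3 = 1029241.2820
Denominator = 4.1 * 3.325850 * 1.677516 = 22.874580
W = 1029241.2820 / 22.874580
W = 44994.98 N

44994.98


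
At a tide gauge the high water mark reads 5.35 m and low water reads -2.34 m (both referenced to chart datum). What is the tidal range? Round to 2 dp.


Tidal range = High water - Low water
Tidal range = 5.35 - (-2.34)
Tidal range = 7.69 m

7.69


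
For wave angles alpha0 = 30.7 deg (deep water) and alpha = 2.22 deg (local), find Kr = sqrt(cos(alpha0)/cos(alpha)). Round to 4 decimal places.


Kr = sqrt(cos(alpha0) / cos(alpha))
cos(30.7) = 0.859852
cos(2.22) = 0.999249
Kr = sqrt(0.859852 / 0.999249)
Kr = sqrt(0.860498)
Kr = 0.9276

0.9276


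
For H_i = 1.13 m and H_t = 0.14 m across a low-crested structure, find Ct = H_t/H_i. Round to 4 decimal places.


Ct = H_t / H_i
Ct = 0.14 / 1.13
Ct = 0.1239

0.1239


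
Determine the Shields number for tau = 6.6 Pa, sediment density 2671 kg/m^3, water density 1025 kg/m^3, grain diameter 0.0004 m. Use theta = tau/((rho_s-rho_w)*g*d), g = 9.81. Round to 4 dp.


theta = tau / ((rho_s - rho_w) * g * d)
rho_s - rho_w = 2671 - 1025 = 1646
Denominator = 1646 * 9.81 * 0.0004 = 6.458904
theta = 6.6 / 6.458904
theta = 1.0218

1.0218


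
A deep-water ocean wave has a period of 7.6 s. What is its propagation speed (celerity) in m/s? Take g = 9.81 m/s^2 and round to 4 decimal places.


We use the deep-water celerity formula:
C = g * T / (2 * pi)
C = 9.81 * 7.6 / (2 * 3.14159...)
C = 74.556000 / 6.283185
C = 11.8660 m/s

11.8660


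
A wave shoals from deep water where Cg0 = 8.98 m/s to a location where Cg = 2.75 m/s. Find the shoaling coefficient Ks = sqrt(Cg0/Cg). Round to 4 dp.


Ks = sqrt(Cg0 / Cg)
Ks = sqrt(8.98 / 2.75)
Ks = sqrt(3.2655)
Ks = 1.8071

1.8071


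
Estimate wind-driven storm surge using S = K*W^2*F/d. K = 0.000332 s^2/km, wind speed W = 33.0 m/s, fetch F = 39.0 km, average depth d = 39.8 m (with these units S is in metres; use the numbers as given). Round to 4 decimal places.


S = K * W^2 * F / d
W^2 = 33.0^2 = 1089.00
S = 0.000332 * 1089.00 * 39.0 / 39.8
Numerator = 0.000332 * 1089.00 * 39.0 = 14.100372
S = 14.100372 / 39.8 = 0.3543 m

0.3543


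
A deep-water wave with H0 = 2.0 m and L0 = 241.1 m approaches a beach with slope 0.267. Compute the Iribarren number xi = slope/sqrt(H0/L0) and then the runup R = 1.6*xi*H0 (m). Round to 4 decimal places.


xi = slope / sqrt(H0/L0)
H0/L0 = 2.0/241.1 = 0.008295
sqrt(0.008295) = 0.091079
xi = 0.267 / 0.091079 = 2.931534
R = 1.6 * xi * H0 = 1.6 * 2.931534 * 2.0
R = 9.3809 m

9.3809


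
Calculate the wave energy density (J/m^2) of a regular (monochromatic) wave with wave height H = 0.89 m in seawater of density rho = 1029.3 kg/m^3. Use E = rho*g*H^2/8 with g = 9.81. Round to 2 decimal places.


E = (1/8) * rho * g * H^2
E = (1/8) * 1029.3 * 9.81 * 0.89^2
E = 0.125 * 1029.3 * 9.81 * 0.7921
E = 999.77 J/m^2

999.77


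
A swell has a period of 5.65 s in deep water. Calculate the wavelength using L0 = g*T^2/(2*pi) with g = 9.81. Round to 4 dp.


L0 = g * T^2 / (2 * pi)
L0 = 9.81 * 5.65^2 / (2 * pi)
L0 = 9.81 * 31.9225 / 6.28319
L0 = 313.1597 / 6.28319
L0 = 49.8409 m

49.8409


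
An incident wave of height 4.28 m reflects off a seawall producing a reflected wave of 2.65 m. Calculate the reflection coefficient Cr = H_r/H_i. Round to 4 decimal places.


Cr = H_r / H_i
Cr = 2.65 / 4.28
Cr = 0.6192

0.6192


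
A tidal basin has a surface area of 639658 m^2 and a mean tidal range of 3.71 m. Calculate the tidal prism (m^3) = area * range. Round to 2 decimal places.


Tidal prism = Area * Tidal range
P = 639658 * 3.71
P = 2373131.18 m^3

2373131.18


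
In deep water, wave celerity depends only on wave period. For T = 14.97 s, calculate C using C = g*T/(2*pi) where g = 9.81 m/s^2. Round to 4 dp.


We use the deep-water celerity formula:
C = g * T / (2 * pi)
C = 9.81 * 14.97 / (2 * 3.14159...)
C = 146.855700 / 6.283185
C = 23.3728 m/s

23.3728


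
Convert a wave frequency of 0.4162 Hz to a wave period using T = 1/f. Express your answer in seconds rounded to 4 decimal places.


T = 1 / f
T = 1 / 0.4162
T = 2.4027 s

2.4027


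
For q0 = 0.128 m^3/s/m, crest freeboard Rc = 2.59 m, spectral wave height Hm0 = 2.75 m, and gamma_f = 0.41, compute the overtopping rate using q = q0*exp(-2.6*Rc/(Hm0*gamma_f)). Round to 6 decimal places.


q = q0 * exp(-2.6 * Rc / (Hm0 * gamma_f))
Exponent = -2.6 * 2.59 / (2.75 * 0.41)
= -2.6 * 2.59 / 1.1275
= -5.972506
exp(-5.972506) = 0.002548
q = 0.128 * 0.002548
q = 0.000326 m^3/s/m

0.000326


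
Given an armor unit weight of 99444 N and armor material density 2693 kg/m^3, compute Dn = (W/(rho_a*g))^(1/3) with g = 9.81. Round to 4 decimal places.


V = W / (rho_a * g)
V = 99444 / (2693 * 9.81)
V = 99444 / 26418.33
V = 3.764205 m^3
Dn = V^(1/3) = 3.764205^(1/3)
Dn = 1.5556 m

1.5556


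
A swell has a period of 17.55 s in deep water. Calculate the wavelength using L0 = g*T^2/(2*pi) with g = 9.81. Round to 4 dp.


L0 = g * T^2 / (2 * pi)
L0 = 9.81 * 17.55^2 / (2 * pi)
L0 = 9.81 * 308.0025 / 6.28319
L0 = 3021.5045 / 6.28319
L0 = 480.8874 m

480.8874


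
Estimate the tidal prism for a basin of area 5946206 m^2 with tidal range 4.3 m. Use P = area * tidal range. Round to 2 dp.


Tidal prism = Area * Tidal range
P = 5946206 * 4.3
P = 25568685.80 m^3

25568685.80


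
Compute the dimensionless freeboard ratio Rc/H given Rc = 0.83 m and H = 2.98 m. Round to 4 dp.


Relative freeboard = Rc / H
= 0.83 / 2.98
= 0.2785

0.2785


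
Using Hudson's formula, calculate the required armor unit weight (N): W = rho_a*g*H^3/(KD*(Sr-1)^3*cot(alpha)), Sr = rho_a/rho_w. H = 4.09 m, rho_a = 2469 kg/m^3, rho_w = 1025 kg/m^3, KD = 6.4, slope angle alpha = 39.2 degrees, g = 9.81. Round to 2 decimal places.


Sr = rho_a / rho_w = 2469 / 1025 = 2.408780
(Sr - 1) = 1.408780
(Sr - 1)^3 = 2.795954
cot(39.2) = 1 / tan(39.2) = 1 / 0.815580 = 1.226121
Numerator = 2469 * 9.81 * 4.09^3 = 1657143.1323
Denominator = 6.4 * 2.795954 * 1.226121 = 21.940339
W = 1657143.1323 / 21.940339
W = 75529.51 N

75529.51


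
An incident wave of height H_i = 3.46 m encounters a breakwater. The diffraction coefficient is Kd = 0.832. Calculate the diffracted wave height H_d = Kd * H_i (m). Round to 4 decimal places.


H_d = Kd * H_i
H_d = 0.832 * 3.46
H_d = 2.8787 m

2.8787


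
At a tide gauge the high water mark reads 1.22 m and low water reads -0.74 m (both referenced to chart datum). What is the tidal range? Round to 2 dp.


Tidal range = High water - Low water
Tidal range = 1.22 - (-0.74)
Tidal range = 1.96 m

1.96


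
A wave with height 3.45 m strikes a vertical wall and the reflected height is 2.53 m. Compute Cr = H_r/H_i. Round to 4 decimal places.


Cr = H_r / H_i
Cr = 2.53 / 3.45
Cr = 0.7333

0.7333


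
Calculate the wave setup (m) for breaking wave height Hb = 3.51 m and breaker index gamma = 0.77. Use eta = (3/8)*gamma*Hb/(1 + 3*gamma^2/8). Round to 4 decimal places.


eta = (3/8) * gamma * Hb / (1 + 3*gamma^2/8)
Numerator = (3/8) * 0.77 * 3.51 = 1.013513
Denominator = 1 + 3*0.77^2/8 = 1 + 0.222338 = 1.222338
eta = 1.013513 / 1.222338
eta = 0.8292 m

0.8292


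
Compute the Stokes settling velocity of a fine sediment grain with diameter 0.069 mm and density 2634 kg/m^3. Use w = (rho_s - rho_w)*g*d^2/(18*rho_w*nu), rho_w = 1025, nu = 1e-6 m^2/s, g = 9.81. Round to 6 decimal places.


w = (rho_s - rho_w) * g * d^2 / (18 * rho_w * nu)
d = 0.069 mm = 0.000069 m
rho_s - rho_w = 2634 - 1025 = 1609
Numerator = 1609 * 9.81 * (0.000069)^2 = 0.000075149005
Denominator = 18 * 1025 * 1e-6 = 0.018450
w = 0.004073 m/s

0.004073


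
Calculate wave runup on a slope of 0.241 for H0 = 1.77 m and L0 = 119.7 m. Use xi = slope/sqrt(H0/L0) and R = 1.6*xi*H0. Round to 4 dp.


xi = slope / sqrt(H0/L0)
H0/L0 = 1.77/119.7 = 0.014787
sqrt(0.014787) = 0.121602
xi = 0.241 / 0.121602 = 1.981881
R = 1.6 * xi * H0 = 1.6 * 1.981881 * 1.77
R = 5.6127 m

5.6127


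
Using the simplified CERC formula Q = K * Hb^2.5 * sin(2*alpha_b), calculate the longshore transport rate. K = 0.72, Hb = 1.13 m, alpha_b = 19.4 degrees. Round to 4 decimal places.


Q = K * Hb^2.5 * sin(2 * alpha_b)
Hb^2.5 = 1.13^2.5 = 1.357363
sin(2 * 19.4) = sin(38.8) = 0.626604
Q = 0.72 * 1.357363 * 0.626604
Q = 0.6124 m^3/s

0.6124


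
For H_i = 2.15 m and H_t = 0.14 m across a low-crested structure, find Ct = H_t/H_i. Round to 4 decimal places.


Ct = H_t / H_i
Ct = 0.14 / 2.15
Ct = 0.0651

0.0651


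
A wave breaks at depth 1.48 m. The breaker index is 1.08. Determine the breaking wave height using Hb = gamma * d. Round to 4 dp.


Hb = gamma * d
Hb = 1.08 * 1.48
Hb = 1.5984 m

1.5984


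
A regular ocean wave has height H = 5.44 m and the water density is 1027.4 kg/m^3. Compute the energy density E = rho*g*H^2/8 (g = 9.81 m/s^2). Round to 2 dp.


E = (1/8) * rho * g * H^2
E = (1/8) * 1027.4 * 9.81 * 5.44^2
E = 0.125 * 1027.4 * 9.81 * 29.5936
E = 37283.47 J/m^2

37283.47


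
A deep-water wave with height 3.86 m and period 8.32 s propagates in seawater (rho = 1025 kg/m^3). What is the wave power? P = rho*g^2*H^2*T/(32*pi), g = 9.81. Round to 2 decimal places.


P = rho * g^2 * H^2 * T / (32 * pi)
P = 1025 * 9.81^2 * 3.86^2 * 8.32 / (32 * pi)
P = 1025 * 96.2361 * 14.8996 * 8.32 / 100.53096
P = 121635.39 W/m

121635.39


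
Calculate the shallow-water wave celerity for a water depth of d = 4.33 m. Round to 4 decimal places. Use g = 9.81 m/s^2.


Using the shallow-water approximation:
C = sqrt(g * d) = sqrt(9.81 * 4.33)
C = sqrt(42.4773)
C = 6.5175 m/s

6.5175


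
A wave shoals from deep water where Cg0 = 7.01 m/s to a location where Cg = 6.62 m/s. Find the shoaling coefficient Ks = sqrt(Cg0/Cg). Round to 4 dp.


Ks = sqrt(Cg0 / Cg)
Ks = sqrt(7.01 / 6.62)
Ks = sqrt(1.0589)
Ks = 1.0290

1.0290


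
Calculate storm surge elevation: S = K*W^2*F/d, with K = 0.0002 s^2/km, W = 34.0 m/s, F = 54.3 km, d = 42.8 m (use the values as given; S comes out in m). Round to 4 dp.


S = K * W^2 * F / d
W^2 = 34.0^2 = 1156.00
S = 0.0002 * 1156.00 * 54.3 / 42.8
Numerator = 0.0002 * 1156.00 * 54.3 = 12.554160
S = 12.554160 / 42.8 = 0.2933 m

0.2933


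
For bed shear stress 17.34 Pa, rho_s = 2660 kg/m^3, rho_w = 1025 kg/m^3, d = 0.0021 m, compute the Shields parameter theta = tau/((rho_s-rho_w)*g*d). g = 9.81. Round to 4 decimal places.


theta = tau / ((rho_s - rho_w) * g * d)
rho_s - rho_w = 2660 - 1025 = 1635
Denominator = 1635 * 9.81 * 0.0021 = 33.682635
theta = 17.34 / 33.682635
theta = 0.5148

0.5148


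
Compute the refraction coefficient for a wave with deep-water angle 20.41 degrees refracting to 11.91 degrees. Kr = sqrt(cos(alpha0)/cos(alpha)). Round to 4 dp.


Kr = sqrt(cos(alpha0) / cos(alpha))
cos(20.41) = 0.937221
cos(11.91) = 0.978473
Kr = sqrt(0.937221 / 0.978473)
Kr = sqrt(0.957841)
Kr = 0.9787

0.9787


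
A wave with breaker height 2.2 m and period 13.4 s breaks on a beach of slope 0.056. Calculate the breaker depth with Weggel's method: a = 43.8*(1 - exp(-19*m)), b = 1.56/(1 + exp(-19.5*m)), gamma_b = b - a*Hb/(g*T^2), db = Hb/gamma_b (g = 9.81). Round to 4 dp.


a = 43.8 * (1 - exp(-19 * m))
exp(-19 * 0.056) = exp(-1.0640) = 0.345073
a = 43.8 * (1 - 0.345073) = 28.685813
b = 1.56 / (1 + exp(-19.5 * m))
exp(-19.5 * 0.056) = exp(-1.0920) = 0.335545
b = 1.56 / (1 + 0.335545) = 1.168063
Hb / (g * T^2) = 2.2 / (9.81 * 13.4^2) = 2.2 / 1761.4836 = 0.00124895
gamma_b = b - a * Hb/(g*T^2) = 1.168063 - 28.685813 * 0.00124895 = 1.132236
db = Hb / gamma_b = 2.2 / 1.132236
db = 1.9431 m

1.9431


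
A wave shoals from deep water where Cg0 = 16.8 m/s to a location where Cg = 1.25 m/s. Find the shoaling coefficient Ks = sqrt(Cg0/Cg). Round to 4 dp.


Ks = sqrt(Cg0 / Cg)
Ks = sqrt(16.8 / 1.25)
Ks = sqrt(13.4400)
Ks = 3.6661

3.6661


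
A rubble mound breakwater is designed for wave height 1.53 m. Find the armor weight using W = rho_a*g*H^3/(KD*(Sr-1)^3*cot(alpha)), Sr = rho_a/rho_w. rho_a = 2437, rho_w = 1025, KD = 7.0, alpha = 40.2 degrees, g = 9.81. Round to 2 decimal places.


Sr = rho_a / rho_w = 2437 / 1025 = 2.377561
(Sr - 1) = 1.377561
(Sr - 1)^3 = 2.614162
cot(40.2) = 1 / tan(40.2) = 1 / 0.845066 = 1.183340
Numerator = 2437 * 9.81 * 1.53^3 = 85624.6539
Denominator = 7.0 * 2.614162 * 1.183340 = 21.654101
W = 85624.6539 / 21.654101
W = 3954.20 N

3954.20


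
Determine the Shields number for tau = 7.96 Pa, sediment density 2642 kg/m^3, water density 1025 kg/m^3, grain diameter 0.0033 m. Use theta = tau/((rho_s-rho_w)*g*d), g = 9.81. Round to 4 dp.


theta = tau / ((rho_s - rho_w) * g * d)
rho_s - rho_w = 2642 - 1025 = 1617
Denominator = 1617 * 9.81 * 0.0033 = 52.347141
theta = 7.96 / 52.347141
theta = 0.1521

0.1521


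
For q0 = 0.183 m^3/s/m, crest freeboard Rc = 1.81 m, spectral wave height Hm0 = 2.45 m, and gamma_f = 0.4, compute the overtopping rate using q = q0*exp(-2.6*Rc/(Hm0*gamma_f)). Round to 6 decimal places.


q = q0 * exp(-2.6 * Rc / (Hm0 * gamma_f))
Exponent = -2.6 * 1.81 / (2.45 * 0.4)
= -2.6 * 1.81 / 0.9800
= -4.802041
exp(-4.802041) = 0.008213
q = 0.183 * 0.008213
q = 0.001503 m^3/s/m

0.001503


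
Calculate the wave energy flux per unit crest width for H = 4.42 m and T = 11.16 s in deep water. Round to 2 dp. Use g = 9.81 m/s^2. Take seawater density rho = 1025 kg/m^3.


P = rho * g^2 * H^2 * T / (32 * pi)
P = 1025 * 9.81^2 * 4.42^2 * 11.16 / (32 * pi)
P = 1025 * 96.2361 * 19.5364 * 11.16 / 100.53096
P = 213929.54 W/m

213929.54


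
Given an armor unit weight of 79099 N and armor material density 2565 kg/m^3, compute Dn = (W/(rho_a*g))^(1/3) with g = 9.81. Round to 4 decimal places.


V = W / (rho_a * g)
V = 79099 / (2565 * 9.81)
V = 79099 / 25162.65
V = 3.143508 m^3
Dn = V^(1/3) = 3.143508^(1/3)
Dn = 1.4649 m

1.4649


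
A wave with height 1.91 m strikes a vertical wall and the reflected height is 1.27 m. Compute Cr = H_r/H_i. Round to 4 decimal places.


Cr = H_r / H_i
Cr = 1.27 / 1.91
Cr = 0.6649

0.6649


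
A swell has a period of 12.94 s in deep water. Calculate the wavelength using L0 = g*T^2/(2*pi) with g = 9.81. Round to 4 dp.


L0 = g * T^2 / (2 * pi)
L0 = 9.81 * 12.94^2 / (2 * pi)
L0 = 9.81 * 167.4436 / 6.28319
L0 = 1642.6217 / 6.28319
L0 = 261.4314 m

261.4314


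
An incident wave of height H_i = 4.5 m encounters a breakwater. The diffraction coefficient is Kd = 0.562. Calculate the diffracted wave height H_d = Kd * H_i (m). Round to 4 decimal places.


H_d = Kd * H_i
H_d = 0.562 * 4.5
H_d = 2.5290 m

2.5290


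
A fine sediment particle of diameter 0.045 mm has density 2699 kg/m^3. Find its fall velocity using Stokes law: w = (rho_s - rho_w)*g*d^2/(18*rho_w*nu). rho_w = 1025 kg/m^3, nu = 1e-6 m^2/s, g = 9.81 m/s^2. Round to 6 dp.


w = (rho_s - rho_w) * g * d^2 / (18 * rho_w * nu)
d = 0.045 mm = 0.000045 m
rho_s - rho_w = 2699 - 1025 = 1674
Numerator = 1674 * 9.81 * (0.000045)^2 = 0.000033254428
Denominator = 18 * 1025 * 1e-6 = 0.018450
w = 0.001802 m/s

0.001802


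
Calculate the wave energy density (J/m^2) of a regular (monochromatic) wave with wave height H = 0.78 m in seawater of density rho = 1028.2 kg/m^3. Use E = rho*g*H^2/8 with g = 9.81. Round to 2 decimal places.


E = (1/8) * rho * g * H^2
E = (1/8) * 1028.2 * 9.81 * 0.78^2
E = 0.125 * 1028.2 * 9.81 * 0.6084
E = 767.09 J/m^2

767.09


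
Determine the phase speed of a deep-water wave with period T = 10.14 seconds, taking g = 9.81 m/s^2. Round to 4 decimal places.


We use the deep-water celerity formula:
C = g * T / (2 * pi)
C = 9.81 * 10.14 / (2 * 3.14159...)
C = 99.473400 / 6.283185
C = 15.8317 m/s

15.8317


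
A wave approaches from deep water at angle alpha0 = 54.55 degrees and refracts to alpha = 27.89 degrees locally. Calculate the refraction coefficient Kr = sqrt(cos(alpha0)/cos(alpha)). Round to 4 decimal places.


Kr = sqrt(cos(alpha0) / cos(alpha))
cos(54.55) = 0.579992
cos(27.89) = 0.883847
Kr = sqrt(0.579992 / 0.883847)
Kr = sqrt(0.656213)
Kr = 0.8101

0.8101


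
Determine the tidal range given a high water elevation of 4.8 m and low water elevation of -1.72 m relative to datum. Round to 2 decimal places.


Tidal range = High water - Low water
Tidal range = 4.8 - (-1.72)
Tidal range = 6.52 m

6.52


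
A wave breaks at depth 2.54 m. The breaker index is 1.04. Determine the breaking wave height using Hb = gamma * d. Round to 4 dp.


Hb = gamma * d
Hb = 1.04 * 2.54
Hb = 2.6416 m

2.6416


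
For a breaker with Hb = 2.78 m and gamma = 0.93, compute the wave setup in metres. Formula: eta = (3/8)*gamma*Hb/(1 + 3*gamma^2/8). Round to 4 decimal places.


eta = (3/8) * gamma * Hb / (1 + 3*gamma^2/8)
Numerator = (3/8) * 0.93 * 2.78 = 0.969525
Denominator = 1 + 3*0.93^2/8 = 1 + 0.324338 = 1.324338
eta = 0.969525 / 1.324338
eta = 0.7321 m

0.7321


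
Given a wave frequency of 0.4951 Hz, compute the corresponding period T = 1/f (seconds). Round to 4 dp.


T = 1 / f
T = 1 / 0.4951
T = 2.0198 s

2.0198


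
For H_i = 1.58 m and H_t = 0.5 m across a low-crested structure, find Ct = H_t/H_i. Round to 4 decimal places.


Ct = H_t / H_i
Ct = 0.5 / 1.58
Ct = 0.3165

0.3165


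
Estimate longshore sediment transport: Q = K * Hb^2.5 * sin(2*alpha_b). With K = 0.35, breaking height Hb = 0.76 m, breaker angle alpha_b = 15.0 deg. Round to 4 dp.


Q = K * Hb^2.5 * sin(2 * alpha_b)
Hb^2.5 = 0.76^2.5 = 0.503540
sin(2 * 15.0) = sin(30.0) = 0.500000
Q = 0.35 * 0.503540 * 0.500000
Q = 0.0881 m^3/s

0.0881


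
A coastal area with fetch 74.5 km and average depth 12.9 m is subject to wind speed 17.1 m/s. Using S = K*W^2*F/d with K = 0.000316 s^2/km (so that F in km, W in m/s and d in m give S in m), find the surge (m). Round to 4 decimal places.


S = K * W^2 * F / d
W^2 = 17.1^2 = 292.41
S = 0.000316 * 292.41 * 74.5 / 12.9
Numerator = 0.000316 * 292.41 * 74.5 = 6.883916
S = 6.883916 / 12.9 = 0.5336 m

0.5336


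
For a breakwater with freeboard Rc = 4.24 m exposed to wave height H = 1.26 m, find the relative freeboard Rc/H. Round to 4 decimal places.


Relative freeboard = Rc / H
= 4.24 / 1.26
= 3.3651

3.3651


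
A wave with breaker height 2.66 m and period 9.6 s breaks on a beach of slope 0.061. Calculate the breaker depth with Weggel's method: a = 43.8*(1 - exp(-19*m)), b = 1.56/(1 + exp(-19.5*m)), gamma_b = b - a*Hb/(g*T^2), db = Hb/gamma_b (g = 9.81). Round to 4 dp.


a = 43.8 * (1 - exp(-19 * m))
exp(-19 * 0.061) = exp(-1.1590) = 0.313800
a = 43.8 * (1 - 0.313800) = 30.055568
b = 1.56 / (1 + exp(-19.5 * m))
exp(-19.5 * 0.061) = exp(-1.1895) = 0.304373
b = 1.56 / (1 + 0.304373) = 1.195977
Hb / (g * T^2) = 2.66 / (9.81 * 9.6^2) = 2.66 / 904.0896 = 0.00294219
gamma_b = b - a * Hb/(g*T^2) = 1.195977 - 30.055568 * 0.00294219 = 1.107547
db = Hb / gamma_b = 2.66 / 1.107547
db = 2.4017 m

2.4017


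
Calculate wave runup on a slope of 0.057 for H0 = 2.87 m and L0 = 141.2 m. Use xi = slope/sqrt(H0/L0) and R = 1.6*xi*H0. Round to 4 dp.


xi = slope / sqrt(H0/L0)
H0/L0 = 2.87/141.2 = 0.020326
sqrt(0.020326) = 0.142569
xi = 0.057 / 0.142569 = 0.399808
R = 1.6 * xi * H0 = 1.6 * 0.399808 * 2.87
R = 1.8359 m

1.8359


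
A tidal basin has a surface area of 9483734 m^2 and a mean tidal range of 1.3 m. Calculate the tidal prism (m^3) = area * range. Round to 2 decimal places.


Tidal prism = Area * Tidal range
P = 9483734 * 1.3
P = 12328854.20 m^3

12328854.20


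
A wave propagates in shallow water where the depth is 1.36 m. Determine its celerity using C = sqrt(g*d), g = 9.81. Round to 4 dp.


Using the shallow-water approximation:
C = sqrt(g * d) = sqrt(9.81 * 1.36)
C = sqrt(13.3416)
C = 3.6526 m/s

3.6526


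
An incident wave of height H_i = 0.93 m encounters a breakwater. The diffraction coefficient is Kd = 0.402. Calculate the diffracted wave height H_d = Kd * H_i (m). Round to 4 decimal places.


H_d = Kd * H_i
H_d = 0.402 * 0.93
H_d = 0.3739 m

0.3739


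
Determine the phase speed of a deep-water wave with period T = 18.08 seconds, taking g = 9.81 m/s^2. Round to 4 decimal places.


We use the deep-water celerity formula:
C = g * T / (2 * pi)
C = 9.81 * 18.08 / (2 * 3.14159...)
C = 177.364800 / 6.283185
C = 28.2285 m/s

28.2285


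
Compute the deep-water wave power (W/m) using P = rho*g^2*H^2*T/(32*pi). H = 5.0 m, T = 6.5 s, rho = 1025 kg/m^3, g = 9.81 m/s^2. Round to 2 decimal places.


P = rho * g^2 * H^2 * T / (32 * pi)
P = 1025 * 9.81^2 * 5.0^2 * 6.5 / (32 * pi)
P = 1025 * 96.2361 * 25.0000 * 6.5 / 100.53096
P = 159446.65 W/m

159446.65


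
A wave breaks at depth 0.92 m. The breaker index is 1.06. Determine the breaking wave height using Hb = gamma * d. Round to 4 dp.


Hb = gamma * d
Hb = 1.06 * 0.92
Hb = 0.9752 m

0.9752


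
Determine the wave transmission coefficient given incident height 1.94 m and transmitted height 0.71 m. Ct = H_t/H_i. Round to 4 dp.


Ct = H_t / H_i
Ct = 0.71 / 1.94
Ct = 0.3660

0.3660


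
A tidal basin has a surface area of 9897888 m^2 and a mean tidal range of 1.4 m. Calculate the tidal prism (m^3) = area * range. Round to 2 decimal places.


Tidal prism = Area * Tidal range
P = 9897888 * 1.4
P = 13857043.20 m^3

13857043.20


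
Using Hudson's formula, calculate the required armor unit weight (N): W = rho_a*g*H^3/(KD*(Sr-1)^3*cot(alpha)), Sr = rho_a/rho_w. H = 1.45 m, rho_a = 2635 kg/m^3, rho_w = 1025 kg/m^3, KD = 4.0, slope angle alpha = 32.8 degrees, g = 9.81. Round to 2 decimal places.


Sr = rho_a / rho_w = 2635 / 1025 = 2.570732
(Sr - 1) = 1.570732
(Sr - 1)^3 = 3.875306
cot(32.8) = 1 / tan(32.8) = 1 / 0.644456 = 1.551696
Numerator = 2635 * 9.81 * 1.45^3 = 78804.9746
Denominator = 4.0 * 3.875306 * 1.551696 = 24.053193
W = 78804.9746 / 24.053193
W = 3276.28 N

3276.28


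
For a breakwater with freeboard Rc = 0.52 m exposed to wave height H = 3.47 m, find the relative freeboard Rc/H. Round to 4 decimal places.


Relative freeboard = Rc / H
= 0.52 / 3.47
= 0.1499

0.1499


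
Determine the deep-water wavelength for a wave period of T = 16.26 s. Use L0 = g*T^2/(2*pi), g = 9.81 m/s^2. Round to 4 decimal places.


L0 = g * T^2 / (2 * pi)
L0 = 9.81 * 16.26^2 / (2 * pi)
L0 = 9.81 * 264.3876 / 6.28319
L0 = 2593.6424 / 6.28319
L0 = 412.7910 m

412.7910


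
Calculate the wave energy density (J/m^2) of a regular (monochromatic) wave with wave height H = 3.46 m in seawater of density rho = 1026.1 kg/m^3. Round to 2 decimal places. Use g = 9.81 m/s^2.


E = (1/8) * rho * g * H^2
E = (1/8) * 1026.1 * 9.81 * 3.46^2
E = 0.125 * 1026.1 * 9.81 * 11.9716
E = 15063.33 J/m^2

15063.33


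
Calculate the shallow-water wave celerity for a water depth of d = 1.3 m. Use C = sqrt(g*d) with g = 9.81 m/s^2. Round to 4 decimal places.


Using the shallow-water approximation:
C = sqrt(g * d) = sqrt(9.81 * 1.3)
C = sqrt(12.7530)
C = 3.5711 m/s

3.5711


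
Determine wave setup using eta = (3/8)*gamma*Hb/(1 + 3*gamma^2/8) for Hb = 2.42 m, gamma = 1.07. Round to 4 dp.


eta = (3/8) * gamma * Hb / (1 + 3*gamma^2/8)
Numerator = (3/8) * 1.07 * 2.42 = 0.971025
Denominator = 1 + 3*1.07^2/8 = 1 + 0.429338 = 1.429338
eta = 0.971025 / 1.429338
eta = 0.6794 m

0.6794


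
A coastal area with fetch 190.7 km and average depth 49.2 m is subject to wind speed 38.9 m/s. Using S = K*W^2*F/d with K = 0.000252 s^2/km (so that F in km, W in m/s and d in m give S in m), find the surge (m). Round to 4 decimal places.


S = K * W^2 * F / d
W^2 = 38.9^2 = 1513.21
S = 0.000252 * 1513.21 * 190.7 / 49.2
Numerator = 0.000252 * 1513.21 * 190.7 = 72.719425
S = 72.719425 / 49.2 = 1.4780 m

1.4780


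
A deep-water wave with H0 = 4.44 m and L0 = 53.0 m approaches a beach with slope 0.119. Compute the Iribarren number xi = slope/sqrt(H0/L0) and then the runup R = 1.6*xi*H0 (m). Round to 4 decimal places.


xi = slope / sqrt(H0/L0)
H0/L0 = 4.44/53.0 = 0.083774
sqrt(0.083774) = 0.289437
xi = 0.119 / 0.289437 = 0.411143
R = 1.6 * xi * H0 = 1.6 * 0.411143 * 4.44
R = 2.9208 m

2.9208


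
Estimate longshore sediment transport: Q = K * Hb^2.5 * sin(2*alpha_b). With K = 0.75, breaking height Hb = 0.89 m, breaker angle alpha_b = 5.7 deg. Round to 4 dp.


Q = K * Hb^2.5 * sin(2 * alpha_b)
Hb^2.5 = 0.89^2.5 = 0.747266
sin(2 * 5.7) = sin(11.4) = 0.197657
Q = 0.75 * 0.747266 * 0.197657
Q = 0.1108 m^3/s

0.1108


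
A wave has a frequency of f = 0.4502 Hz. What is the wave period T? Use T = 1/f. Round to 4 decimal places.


T = 1 / f
T = 1 / 0.4502
T = 2.2212 s

2.2212


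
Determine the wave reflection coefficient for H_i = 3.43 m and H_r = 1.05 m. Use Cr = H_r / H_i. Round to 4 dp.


Cr = H_r / H_i
Cr = 1.05 / 3.43
Cr = 0.3061

0.3061


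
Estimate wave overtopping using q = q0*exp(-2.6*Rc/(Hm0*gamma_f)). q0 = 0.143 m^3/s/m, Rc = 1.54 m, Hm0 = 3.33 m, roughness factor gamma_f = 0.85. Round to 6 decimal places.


q = q0 * exp(-2.6 * Rc / (Hm0 * gamma_f))
Exponent = -2.6 * 1.54 / (3.33 * 0.85)
= -2.6 * 1.54 / 2.8305
= -1.414591
exp(-1.414591) = 0.243025
q = 0.143 * 0.243025
q = 0.034753 m^3/s/m

0.034753


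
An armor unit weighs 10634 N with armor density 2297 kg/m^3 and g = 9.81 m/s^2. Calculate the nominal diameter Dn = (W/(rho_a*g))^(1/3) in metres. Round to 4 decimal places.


V = W / (rho_a * g)
V = 10634 / (2297 * 9.81)
V = 10634 / 22533.57
V = 0.471918 m^3
Dn = V^(1/3) = 0.471918^(1/3)
Dn = 0.7786 m

0.7786


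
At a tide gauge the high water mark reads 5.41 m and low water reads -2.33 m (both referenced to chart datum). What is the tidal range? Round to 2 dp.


Tidal range = High water - Low water
Tidal range = 5.41 - (-2.33)
Tidal range = 7.74 m

7.74


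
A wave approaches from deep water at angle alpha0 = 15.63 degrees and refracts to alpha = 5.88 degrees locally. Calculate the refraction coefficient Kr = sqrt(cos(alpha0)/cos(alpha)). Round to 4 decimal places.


Kr = sqrt(cos(alpha0) / cos(alpha))
cos(15.63) = 0.963022
cos(5.88) = 0.994739
Kr = sqrt(0.963022 / 0.994739)
Kr = sqrt(0.968115)
Kr = 0.9839

0.9839


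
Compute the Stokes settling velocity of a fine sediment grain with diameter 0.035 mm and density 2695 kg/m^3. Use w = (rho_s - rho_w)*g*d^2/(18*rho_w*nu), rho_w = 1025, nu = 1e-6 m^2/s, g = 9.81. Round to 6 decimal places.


w = (rho_s - rho_w) * g * d^2 / (18 * rho_w * nu)
d = 0.035 mm = 0.000035 m
rho_s - rho_w = 2695 - 1025 = 1670
Numerator = 1670 * 9.81 * (0.000035)^2 = 0.000020068808
Denominator = 18 * 1025 * 1e-6 = 0.018450
w = 0.001088 m/s

0.001088


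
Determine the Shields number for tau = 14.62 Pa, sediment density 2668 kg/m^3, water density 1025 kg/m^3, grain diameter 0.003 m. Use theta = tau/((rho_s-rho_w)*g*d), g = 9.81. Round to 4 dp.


theta = tau / ((rho_s - rho_w) * g * d)
rho_s - rho_w = 2668 - 1025 = 1643
Denominator = 1643 * 9.81 * 0.003 = 48.353490
theta = 14.62 / 48.353490
theta = 0.3024

0.3024


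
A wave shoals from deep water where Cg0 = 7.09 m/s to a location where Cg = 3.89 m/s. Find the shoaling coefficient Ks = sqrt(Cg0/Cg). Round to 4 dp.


Ks = sqrt(Cg0 / Cg)
Ks = sqrt(7.09 / 3.89)
Ks = sqrt(1.8226)
Ks = 1.3500

1.3500


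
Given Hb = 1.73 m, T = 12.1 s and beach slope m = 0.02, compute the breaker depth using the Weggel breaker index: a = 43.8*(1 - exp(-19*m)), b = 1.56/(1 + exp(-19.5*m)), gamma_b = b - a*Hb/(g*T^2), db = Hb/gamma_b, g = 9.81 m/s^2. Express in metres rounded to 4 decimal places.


a = 43.8 * (1 - exp(-19 * m))
exp(-19 * 0.02) = exp(-0.3800) = 0.683861
a = 43.8 * (1 - 0.683861) = 13.846870
b = 1.56 / (1 + exp(-19.5 * m))
exp(-19.5 * 0.02) = exp(-0.3900) = 0.677057
b = 1.56 / (1 + 0.677057) = 0.930201
Hb / (g * T^2) = 1.73 / (9.81 * 12.1^2) = 1.73 / 1436.2821 = 0.00120450
gamma_b = b - a * Hb/(g*T^2) = 0.930201 - 13.846870 * 0.00120450 = 0.913522
db = Hb / gamma_b = 1.73 / 0.913522
db = 1.8938 m

1.8938
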